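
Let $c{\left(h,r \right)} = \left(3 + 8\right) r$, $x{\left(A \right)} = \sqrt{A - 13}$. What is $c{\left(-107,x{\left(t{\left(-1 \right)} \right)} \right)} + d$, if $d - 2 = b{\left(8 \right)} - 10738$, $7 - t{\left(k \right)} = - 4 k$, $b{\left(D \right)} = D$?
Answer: $-10728 + 11 i \sqrt{10} \approx -10728.0 + 34.785 i$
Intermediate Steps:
$t{\left(k \right)} = 7 + 4 k$ ($t{\left(k \right)} = 7 - - 4 k = 7 + 4 k$)
$x{\left(A \right)} = \sqrt{-13 + A}$
$c{\left(h,r \right)} = 11 r$
$d = -10728$ ($d = 2 + \left(8 - 10738\right) = 2 - 10730 = -10728$)
$c{\left(-107,x{\left(t{\left(-1 \right)} \right)} \right)} + d = 11 \sqrt{-13 + \left(7 + 4 \left(-1\right)\right)} - 10728 = 11 \sqrt{-13 + \left(7 - 4\right)} - 10728 = 11 \sqrt{-13 + 3} - 10728 = 11 \sqrt{-10} - 10728 = 11 i \sqrt{10} - 10728 = -10728 + 11 i \sqrt{10}$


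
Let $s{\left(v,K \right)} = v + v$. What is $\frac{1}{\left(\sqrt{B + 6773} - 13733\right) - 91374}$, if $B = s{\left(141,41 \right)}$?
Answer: $- \frac{105107}{11047474394} - \frac{\sqrt{7055}}{11047474394} \approx -9.5217 \cdot 10^{-6}$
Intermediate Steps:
$s{\left(v,K \right)} = 2 v$
$B = 282$ ($B = 2 \cdot 141 = 282$)
$\frac{1}{\left(\sqrt{B + 6773} - 13733\right) - 91374} = \frac{1}{\left(\sqrt{282 + 6773} - 13733\right) - 91374} = \frac{1}{\left(\sqrt{7055} - 13733\right) - 91374} = \frac{1}{\left(-13733 + \sqrt{7055}\right) - 91374} = \frac{1}{-105107 + \sqrt{7055}}$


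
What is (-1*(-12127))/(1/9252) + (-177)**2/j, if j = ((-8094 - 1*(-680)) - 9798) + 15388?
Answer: 68216983989/608 ≈ 1.1220e+8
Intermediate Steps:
j = -1824 (j = ((-8094 + 680) - 9798) + 15388 = (-7414 - 9798) + 15388 = -17212 + 15388 = -1824)
(-1*(-12127))/(1/9252) + (-177)**2/j = (-1*(-12127))/(1/9252) + (-177)**2/(-1824) = 12127/(1/9252) + 31329*(-1/1824) = 12127*9252 - 10443/608 = 112199004 - 10443/608 = 68216983989/608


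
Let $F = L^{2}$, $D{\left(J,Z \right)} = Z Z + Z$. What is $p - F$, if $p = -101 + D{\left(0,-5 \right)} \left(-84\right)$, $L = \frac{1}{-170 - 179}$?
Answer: $- \frac{216927582}{121801} \approx -1781.0$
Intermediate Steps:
$D{\left(J,Z \right)} = Z + Z^{2}$ ($D{\left(J,Z \right)} = Z^{2} + Z = Z + Z^{2}$)
$L = - \frac{1}{349}$ ($L = \frac{1}{-349} = - \frac{1}{349} \approx -0.0028653$)
$F = \frac{1}{121801}$ ($F = \left(- \frac{1}{349}\right)^{2} = \frac{1}{121801} \approx 8.2101 \cdot 10^{-6}$)
$p = -1781$ ($p = -101 + - 5 \left(1 - 5\right) \left(-84\right) = -101 + \left(-5\right) \left(-4\right) \left(-84\right) = -101 + 20 \left(-84\right) = -101 - 1680 = -1781$)
$p - F = -1781 - \frac{1}{121801} = - \frac{216927582}{121801}$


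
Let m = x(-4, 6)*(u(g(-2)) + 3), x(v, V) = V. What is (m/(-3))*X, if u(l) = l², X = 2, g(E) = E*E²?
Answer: -268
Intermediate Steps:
g(E) = E³
m = 402 (m = 6*(((-2)³)² + 3) = 6*((-8)² + 3) = 6*(64 + 3) = 6*67 = 402)
(m/(-3))*X = (402/(-3))*2 = -⅓*402*2 = -134*2 = -268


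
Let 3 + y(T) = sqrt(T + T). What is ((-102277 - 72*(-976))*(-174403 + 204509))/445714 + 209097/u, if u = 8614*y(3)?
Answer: -4196576406839/1919690198 - 69699*sqrt(6)/8614 ≈ -2205.9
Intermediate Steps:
y(T) = -3 + sqrt(2)*sqrt(T) (y(T) = -3 + sqrt(T + T) = -3 + sqrt(2*T) = -3 + sqrt(2)*sqrt(T))
u = -25842 + 8614*sqrt(6) (u = 8614*(-3 + sqrt(2)*sqrt(3)) = 8614*(-3 + sqrt(6)) = -25842 + 8614*sqrt(6) ≈ -4742.1)
((-102277 - 72*(-976))*(-174403 + 204509))/445714 + 209097/u = ((-102277 - 72*(-976))*(-174403 + 204509))/445714 + 209097/(-25842 + 8614*sqrt(6)) = ((-102277 + 70272)*30106)*(1/445714) + 209097/(-25842 + 8614*sqrt(6)) = -32005*30106*(1/445714) + 209097/(-25842 + 8614*sqrt(6)) = -963542530*1/445714 + 209097/(-25842 + 8614*sqrt(6)) = -481771265/222857 + 209097/(-25842 + 8614*sqrt(6))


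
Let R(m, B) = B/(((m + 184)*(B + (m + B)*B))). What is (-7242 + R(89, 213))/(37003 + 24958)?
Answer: -599050997/5125351959 ≈ -0.11688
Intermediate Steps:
R(m, B) = B/((184 + m)*(B + B*(B + m))) (R(m, B) = B/(((184 + m)*(B + (B + m)*B))) = B/(((184 + m)*(B + B*(B + m)))) = B*(1/((184 + m)*(B + B*(B + m)))) = B/((184 + m)*(B + B*(B + m))))
(-7242 + R(89, 213))/(37003 + 24958) = (-7242 + 1/(184 + 89² + 184*213 + 185*89 + 213*89))/(37003 + 24958) = (-7242 + 1/(184 + 7921 + 39192 + 16465 + 18957))/61961 = (-7242 + 1/82719)*(1/61961) = -599050997/82719*1/61961 = -599050997/5125351959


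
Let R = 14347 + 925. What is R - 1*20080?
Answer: -4808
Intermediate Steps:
R = 15272
R - 1*20080 = 15272 - 1*20080 = 15272 - 20080 = -4808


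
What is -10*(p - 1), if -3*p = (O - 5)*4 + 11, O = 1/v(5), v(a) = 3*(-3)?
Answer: -580/27 ≈ -21.481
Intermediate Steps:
v(a) = -9
O = -⅑ (O = 1/(-9) = -⅑ ≈ -0.11111)
p = 85/27 (p = -((-⅑ - 5)*4 + 11)/3 = -(-46/9*4 + 11)/3 = -(-184/9 + 11)/3 = -⅓*(-85/9) = 85/27 ≈ 3.1481)
-10*(p - 1) = -10*(85/27 - 1) = -10*58/27 = -580/27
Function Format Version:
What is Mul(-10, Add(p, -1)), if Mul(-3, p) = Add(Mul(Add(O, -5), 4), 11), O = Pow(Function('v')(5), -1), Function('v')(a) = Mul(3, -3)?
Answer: Rational(-580, 27) ≈ -21.481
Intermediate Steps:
Function('v')(a) = -9
O = Rational(-1, 9) (O = Pow(-9, -1) = Rational(-1, 9) ≈ -0.11111)
p = Rational(85, 27) (p = Mul(Rational(-1, 3), Add(Mul(Add(Rational(-1, 9), -5), 4), 11)) = Mul(Rational(-1, 3), Add(Mul(Rational(-46, 9), 4), 11)) = Mul(Rational(-1, 3), Add(Rational(-184, 9), 11)) = Mul(Rational(-1, 3), Rational(-85, 9)) = Rational(85, 27) ≈ 3.1481)
Mul(-10, Add(p, -1)) = Mul(-10, Add(Rational(85, 27), -1)) = Mul(-10, Rational(58, 27)) = Rational(-580, 27)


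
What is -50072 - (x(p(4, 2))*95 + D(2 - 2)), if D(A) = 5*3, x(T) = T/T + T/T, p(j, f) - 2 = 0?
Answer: -50277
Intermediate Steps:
p(j, f) = 2 (p(j, f) = 2 + 0 = 2)
x(T) = 2 (x(T) = 1 + 1 = 2)
D(A) = 15
-50072 - (x(p(4, 2))*95 + D(2 - 2)) = -50072 - (2*95 + 15) = -50072 - (190 + 15) = -50072 - 1*205 = -50072 - 205 = -50277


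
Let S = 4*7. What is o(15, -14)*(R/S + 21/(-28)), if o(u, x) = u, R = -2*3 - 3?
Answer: -225/14 ≈ -16.071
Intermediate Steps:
R = -9 (R = -6 - 3 = -9)
S = 28
o(15, -14)*(R/S + 21/(-28)) = 15*(-9/28 + 21/(-28)) = 15*(-9*1/28 + 21*(-1/28)) = 15*(-9/28 - ¾) = 15*(-15/14) = -225/14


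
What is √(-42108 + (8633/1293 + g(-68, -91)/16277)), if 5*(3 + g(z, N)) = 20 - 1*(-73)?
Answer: I*√466209932460674331705/105230805 ≈ 205.19*I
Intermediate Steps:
g(z, N) = 78/5 (g(z, N) = -3 + (20 - 1*(-73))/5 = -3 + (20 + 73)/5 = -3 + (⅕)*93 = -3 + 93/5 = 78/5)
√(-42108 + (8633/1293 + g(-68, -91)/16277)) = √(-42108 + (8633/1293 + (78/5)/16277)) = √(-42108 + (8633*(1/1293) + (78/5)*(1/16277))) = √(-42108 + (8633/1293 + 78/81385)) = √(-42108 + 702697559/105230805) = √(-4430356039381/105230805) = I*√466209932460674331705/105230805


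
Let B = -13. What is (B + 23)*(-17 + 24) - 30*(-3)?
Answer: 160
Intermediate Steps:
(B + 23)*(-17 + 24) - 30*(-3) = (-13 + 23)*(-17 + 24) - 30*(-3) = 10*7 + 90 = 70 + 90 = 160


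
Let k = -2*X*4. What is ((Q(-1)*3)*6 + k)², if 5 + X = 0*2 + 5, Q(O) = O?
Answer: 324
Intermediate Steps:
X = 0 (X = -5 + (0*2 + 5) = -5 + (0 + 5) = -5 + 5 = 0)
k = 0 (k = -2*0*4 = 0*4 = 0)
((Q(-1)*3)*6 + k)² = (-1*3*6 + 0)² = (-3*6 + 0)² = (-18 + 0)² = (-18)² = 324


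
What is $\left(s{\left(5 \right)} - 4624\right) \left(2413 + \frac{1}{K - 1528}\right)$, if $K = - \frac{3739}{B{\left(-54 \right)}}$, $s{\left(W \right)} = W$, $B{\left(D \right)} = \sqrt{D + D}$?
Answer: $- \frac{2966265986244215}{266136793} + \frac{103622646 i \sqrt{3}}{266136793} \approx -1.1146 \cdot 10^{7} + 0.67439 i$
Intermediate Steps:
$B{\left(D \right)} = \sqrt{2} \sqrt{D}$ ($B{\left(D \right)} = \sqrt{2 D} = \sqrt{2} \sqrt{D}$)
$K = \frac{3739 i \sqrt{3}}{18}$ ($K = - \frac{3739}{\sqrt{2} \sqrt{-54}} = - \frac{3739}{\sqrt{2} \cdot 3 i \sqrt{6}} = - \frac{3739}{6 i \sqrt{3}} = - 3739 \left(- \frac{i \sqrt{3}}{18}\right) = \frac{3739 i \sqrt{3}}{18} \approx 359.79 i$)
$\left(s{\left(5 \right)} - 4624\right) \left(2413 + \frac{1}{K - 1528}\right) = \left(5 - 4624\right) \left(2413 + \frac{1}{\frac{3739 i \sqrt{3}}{18} - 1528}\right) = - 4619 \left(2413 + \frac{1}{-1528 + \frac{3739 i \sqrt{3}}{18}}\right) = -11145647 - \frac{4619}{-1528 + \frac{3739 i \sqrt{3}}{18}}$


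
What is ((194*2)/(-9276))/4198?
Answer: -97/9735162 ≈ -9.9639e-6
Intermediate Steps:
((194*2)/(-9276))/4198 = (388*(-1/9276))*(1/4198) = -97/2319*1/4198 = -97/9735162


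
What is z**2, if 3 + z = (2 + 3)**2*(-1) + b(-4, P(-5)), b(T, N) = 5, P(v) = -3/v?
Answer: 529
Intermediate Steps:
z = -23 (z = -3 + ((2 + 3)**2*(-1) + 5) = -3 + (5**2*(-1) + 5) = -3 + (25*(-1) + 5) = -3 + (-25 + 5) = -3 - 20 = -23)
z**2 = (-23)**2 = 529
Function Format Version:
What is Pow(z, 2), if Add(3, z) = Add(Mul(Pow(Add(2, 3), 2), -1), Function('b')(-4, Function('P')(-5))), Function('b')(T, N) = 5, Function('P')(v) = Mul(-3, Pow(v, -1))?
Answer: 529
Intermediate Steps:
z = -23 (z = Add(-3, Add(Mul(Pow(Add(2, 3), 2), -1), 5)) = Add(-3, Add(Mul(Pow(5, 2), -1), 5)) = Add(-3, Add(Mul(25, -1), 5)) = Add(-3, Add(-25, 5)) = Add(-3, -20) = -23)
Pow(z, 2) = Pow(-23, 2) = 529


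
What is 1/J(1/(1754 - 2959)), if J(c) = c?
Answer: -1205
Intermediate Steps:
1/J(1/(1754 - 2959)) = 1/(1/(1754 - 2959)) = 1/(1/(-1205)) = 1/(-1/1205) = -1205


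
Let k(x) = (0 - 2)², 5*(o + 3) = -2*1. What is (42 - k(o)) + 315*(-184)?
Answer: -57922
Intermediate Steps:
o = -17/5 (o = -3 + (-2*1)/5 = -3 + (⅕)*(-2) = -3 - ⅖ = -17/5 ≈ -3.4000)
k(x) = 4 (k(x) = (-2)² = 4)
(42 - k(o)) + 315*(-184) = (42 - 1*4) + 315*(-184) = (42 - 4) - 57960 = 38 - 57960 = -57922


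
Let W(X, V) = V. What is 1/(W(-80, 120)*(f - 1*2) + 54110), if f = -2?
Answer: 1/53630 ≈ 1.8646e-5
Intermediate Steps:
1/(W(-80, 120)*(f - 1*2) + 54110) = 1/(120*(-2 - 1*2) + 54110) = 1/(120*(-2 - 2) + 54110) = 1/(120*(-4) + 54110) = 1/(-480 + 54110) = 1/53630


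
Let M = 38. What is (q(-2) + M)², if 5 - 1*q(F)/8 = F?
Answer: 8836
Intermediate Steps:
q(F) = 40 - 8*F
(q(-2) + M)² = ((40 - 8*(-2)) + 38)² = ((40 + 16) + 38)² = (56 + 38)² = 94² = 8836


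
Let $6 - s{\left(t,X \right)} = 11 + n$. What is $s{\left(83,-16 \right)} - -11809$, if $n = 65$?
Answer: $11739$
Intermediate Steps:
$s{\left(t,X \right)} = -70$ ($s{\left(t,X \right)} = 6 - \left(11 + 65\right) = 6 - 76 = -70$)
$s{\left(83,-16 \right)} - -11809 = -70 - -11809 = -70 + 11809 = 11739$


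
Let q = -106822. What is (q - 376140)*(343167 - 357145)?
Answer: 6750842836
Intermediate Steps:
(q - 376140)*(343167 - 357145) = (-106822 - 376140)*(343167 - 357145) = -482962*(-13978) = 6750842836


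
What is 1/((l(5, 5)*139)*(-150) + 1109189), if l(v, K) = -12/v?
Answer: 1/1159229 ≈ 8.6264e-7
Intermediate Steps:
1/((l(5, 5)*139)*(-150) + 1109189) = 1/((-12/5*139)*(-150) + 1109189) = 1/((-12*⅕*139)*(-150) + 1109189) = 1/(-12/5*139*(-150) + 1109189) = 1/(-1668/5*(-150) + 1109189) = 1/(50040 + 1109189) = 1/1159229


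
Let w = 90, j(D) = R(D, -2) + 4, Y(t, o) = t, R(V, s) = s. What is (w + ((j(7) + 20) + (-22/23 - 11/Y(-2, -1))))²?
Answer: 28740321/2116 ≈ 13582.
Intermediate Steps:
j(D) = 2 (j(D) = -2 + 4 = 2)
(w + ((j(7) + 20) + (-22/23 - 11/Y(-2, -1))))² = (90 + ((2 + 20) + (-22/23 - 11/(-2))))² = (90 + (22 + (-22*1/23 - 11*(-½))))² = (90 + (22 + (-22/23 + 11/2)))² = (90 + (22 + 209/46))² = (90 + 1221/46)² = (5361/46)² = 28740321/2116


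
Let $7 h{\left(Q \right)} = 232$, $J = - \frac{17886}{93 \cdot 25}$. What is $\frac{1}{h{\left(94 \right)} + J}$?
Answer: $\frac{5425}{138066} \approx 0.039293$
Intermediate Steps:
$J = - \frac{5962}{775}$ ($J = - \frac{17886}{2325} = \left(-17886\right) \frac{1}{2325} = - \frac{5962}{775} \approx -7.6929$)
$h{\left(Q \right)} = \frac{232}{7}$ ($h{\left(Q \right)} = \frac{1}{7} \cdot 232 = \frac{232}{7}$)
$\frac{1}{h{\left(94 \right)} + J} = \frac{1}{\frac{232}{7} - \frac{5962}{775}} = \frac{1}{\frac{138066}{5425}} = \frac{5425}{138066}$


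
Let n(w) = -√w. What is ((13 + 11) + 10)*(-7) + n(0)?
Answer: -238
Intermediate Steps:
((13 + 11) + 10)*(-7) + n(0) = ((13 + 11) + 10)*(-7) - √0 = (24 + 10)*(-7) - 1*0 = 34*(-7) + 0 = -238 + 0 = -238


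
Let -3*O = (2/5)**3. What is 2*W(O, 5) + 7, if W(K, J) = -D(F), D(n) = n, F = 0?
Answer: 7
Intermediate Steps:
O = -8/375 (O = -(2/5)**3/3 = -1/3*8/125 = -8/375 ≈ -0.021333)
W(K, J) = 0 (W(K, J) = -1*0 = 0)
2*W(O, 5) + 7 = 2*0 + 7 = 0 + 7 = 7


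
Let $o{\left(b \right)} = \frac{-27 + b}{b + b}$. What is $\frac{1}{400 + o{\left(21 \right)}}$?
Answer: $\frac{7}{2799} \approx 0.0025009$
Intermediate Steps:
$o{\left(b \right)} = \frac{-27 + b}{2 b}$
$\frac{1}{400 + o{\left(21 \right)}} = \frac{1}{400 + \frac{-27 + 21}{2 \cdot 21}} = \frac{1}{400 + \frac{1}{2} \cdot \frac{1}{21} \left(-6\right)} = \frac{1}{400 - \frac{1}{7}} = \frac{1}{\frac{2799}{7}} = \frac{7}{2799}$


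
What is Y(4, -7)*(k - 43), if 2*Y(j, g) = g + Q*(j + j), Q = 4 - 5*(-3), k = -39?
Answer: -5945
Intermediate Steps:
Q = 19 (Q = 4 + 15 = 19)
Y(j, g) = g/2 + 19*j (Y(j, g) = (g + 19*(j + j))/2 = (g + 19*(2*j))/2 = (g + 38*j)/2 = g/2 + 19*j)
Y(4, -7)*(k - 43) = ((½)*(-7) + 19*4)*(-39 - 43) = (-7/2 + 76)*(-82) = (145/2)*(-82) = -5945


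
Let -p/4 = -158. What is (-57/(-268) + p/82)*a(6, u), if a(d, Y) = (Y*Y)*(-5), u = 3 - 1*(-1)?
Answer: -1740500/2747 ≈ -633.60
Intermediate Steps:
p = 632 (p = -4*(-158) = 632)
u = 4 (u = 3 + 1 = 4)
a(d, Y) = -5*Y² (a(d, Y) = Y²*(-5) = -5*Y²)
(-57/(-268) + p/82)*a(6, u) = (-57/(-268) + 632/82)*(-5*4²) = (-57*(-1/268) + 632*(1/82))*(-5*16) = (57/268 + 316/41)*(-80) = (87025/10988)*(-80) = -1740500/2747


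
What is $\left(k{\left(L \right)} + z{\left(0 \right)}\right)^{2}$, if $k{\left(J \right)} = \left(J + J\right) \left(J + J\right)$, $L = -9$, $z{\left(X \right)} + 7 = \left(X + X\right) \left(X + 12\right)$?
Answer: $100489$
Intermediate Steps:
$z{\left(X \right)} = -7 + 2 X \left(12 + X\right)$ ($z{\left(X \right)} = -7 + \left(X + X\right) \left(X + 12\right) = -7 + 2 X \left(12 + X\right)$)
$k{\left(J \right)} = 4 J^{2}$ ($k{\left(J \right)} = 2 J 2 J = 4 J^{2}$)
$\left(k{\left(L \right)} + z{\left(0 \right)}\right)^{2} = \left(4 \left(-9\right)^{2} + \left(-7 + 2 \cdot 0^{2} + 24 \cdot 0\right)\right)^{2} = \left(4 \cdot 81 + \left(-7 + 2 \cdot 0 + 0\right)\right)^{2} = \left(324 + \left(-7 + 0 + 0\right)\right)^{2} = \left(324 - 7\right)^{2} = 317^{2} = 100489$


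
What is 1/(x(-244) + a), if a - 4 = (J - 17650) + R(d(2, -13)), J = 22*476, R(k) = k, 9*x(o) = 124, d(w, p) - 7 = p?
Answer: -9/64496 ≈ -0.00013954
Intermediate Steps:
d(w, p) = 7 + p
x(o) = 124/9 (x(o) = (⅑)*124 = 124/9)
J = 10472
a = -7180 (a = 4 + ((10472 - 17650) + (7 - 13)) = 4 + (-7178 - 6) = 4 - 7184 = -7180)
1/(x(-244) + a) = 1/(124/9 - 7180) = 1/(-64496/9) = -9/64496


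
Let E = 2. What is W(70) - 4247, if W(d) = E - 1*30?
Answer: -4275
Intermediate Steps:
W(d) = -28 (W(d) = 2 - 1*30 = 2 - 30 = -28)
W(70) - 4247 = -28 - 4247 = -4275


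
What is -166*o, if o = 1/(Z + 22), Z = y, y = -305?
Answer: 166/283 ≈ 0.58657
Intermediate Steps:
Z = -305
o = -1/283 (o = 1/(-305 + 22) = 1/(-283) = -1/283 ≈ -0.0035336)
-166*o = -166*(-1/283) = 166/283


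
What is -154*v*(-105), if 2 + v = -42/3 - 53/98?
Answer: -267465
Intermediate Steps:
v = -1621/98 (v = -2 + (-42/3 - 53/98) = -2 + (-42*⅓ - 53*1/98) = -2 + (-14 - 53/98) = -2 - 1425/98 = -1621/98 ≈ -16.541)
-154*v*(-105) = -154*(-1621/98)*(-105) = (17831/7)*(-105) = -267465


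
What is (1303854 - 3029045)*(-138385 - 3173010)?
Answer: 5712788851445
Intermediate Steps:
(1303854 - 3029045)*(-138385 - 3173010) = -1725191*(-3311395) = 5712788851445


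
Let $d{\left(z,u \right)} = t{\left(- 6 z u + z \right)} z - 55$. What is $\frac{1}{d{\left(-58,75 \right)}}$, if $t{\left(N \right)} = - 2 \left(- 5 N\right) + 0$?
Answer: $- \frac{1}{15104415} \approx -6.6206 \cdot 10^{-8}$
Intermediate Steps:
$t{\left(N \right)} = 10 N$ ($t{\left(N \right)} = 10 N + 0 = 10 N$)
$d{\left(z,u \right)} = -55 + z \left(10 z - 60 u z\right)$ ($d{\left(z,u \right)} = 10 \left(- 6 z u + z\right) z - 55 = 10 \left(- 6 u z + z\right) z - 55 = 10 \left(z - 6 u z\right) z - 55 = \left(10 z - 60 u z\right) z - 55 = z \left(10 z - 60 u z\right) - 55 = -55 + z \left(10 z - 60 u z\right)$)
$\frac{1}{d{\left(-58,75 \right)}} = \frac{1}{-55 + 10 \left(-58\right)^{2} \left(1 - 450\right)} = \frac{1}{-55 + 10 \cdot 3364 \left(1 - 450\right)} = \frac{1}{-55 + 10 \cdot 3364 \left(-449\right)} = \frac{1}{-55 - 15104360} = \frac{1}{-15104415} = - \frac{1}{15104415}$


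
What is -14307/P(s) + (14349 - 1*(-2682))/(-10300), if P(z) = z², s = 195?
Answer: -2119909/1044420 ≈ -2.0297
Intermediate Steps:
-14307/P(s) + (14349 - 1*(-2682))/(-10300) = -14307/(195²) + (14349 - 1*(-2682))/(-10300) = -14307/38025 + (14349 + 2682)*(-1/10300) = -14307*1/38025 + 17031*(-1/10300) = -4769/12675 - 17031/10300 = -2119909/1044420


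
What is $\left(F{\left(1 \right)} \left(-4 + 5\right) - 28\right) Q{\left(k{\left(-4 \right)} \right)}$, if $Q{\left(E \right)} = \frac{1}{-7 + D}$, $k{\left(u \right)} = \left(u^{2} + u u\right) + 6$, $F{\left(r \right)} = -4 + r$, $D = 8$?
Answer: $-31$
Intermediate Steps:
$k{\left(u \right)} = 6 + 2 u^{2}$ ($k{\left(u \right)} = \left(u^{2} + u^{2}\right) + 6 = 2 u^{2} + 6 = 6 + 2 u^{2}$)
$Q{\left(E \right)} = 1$ ($Q{\left(E \right)} = \frac{1}{-7 + 8} = 1^{-1} = 1$)
$\left(F{\left(1 \right)} \left(-4 + 5\right) - 28\right) Q{\left(k{\left(-4 \right)} \right)} = \left(\left(-4 + 1\right) \left(-4 + 5\right) - 28\right) 1 = \left(\left(-3\right) 1 - 28\right) 1 = \left(-3 - 28\right) 1 = \left(-31\right) 1 = -31$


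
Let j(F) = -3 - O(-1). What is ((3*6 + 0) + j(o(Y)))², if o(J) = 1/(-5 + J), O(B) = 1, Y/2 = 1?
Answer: 196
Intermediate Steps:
Y = 2 (Y = 2*1 = 2)
j(F) = -4 (j(F) = -3 - 1*1 = -3 - 1 = -4)
((3*6 + 0) + j(o(Y)))² = ((3*6 + 0) - 4)² = ((18 + 0) - 4)² = (18 - 4)² = 14² = 196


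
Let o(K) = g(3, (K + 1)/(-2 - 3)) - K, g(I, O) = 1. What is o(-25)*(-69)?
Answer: -1794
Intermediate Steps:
o(K) = 1 - K
o(-25)*(-69) = (1 - 1*(-25))*(-69) = (1 + 25)*(-69) = 26*(-69) = -1794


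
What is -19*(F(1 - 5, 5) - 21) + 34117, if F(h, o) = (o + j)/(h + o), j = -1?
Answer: 34440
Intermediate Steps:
F(h, o) = (-1 + o)/(h + o) (F(h, o) = (o - 1)/(h + o) = (-1 + o)/(h + o))
-19*(F(1 - 5, 5) - 21) + 34117 = -19*((-1 + 5)/((1 - 5) + 5) - 21) + 34117 = -19*(4/(-4 + 5) - 21) + 34117 = -19*(4/1 - 21) + 34117 = -19*(1*4 - 21) + 34117 = -19*(4 - 21) + 34117 = -19*(-17) + 34117 = 323 + 34117 = 34440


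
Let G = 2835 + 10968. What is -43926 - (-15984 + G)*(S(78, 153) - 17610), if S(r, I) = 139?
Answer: -38148177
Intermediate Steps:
G = 13803
-43926 - (-15984 + G)*(S(78, 153) - 17610) = -43926 - (-15984 + 13803)*(139 - 17610) = -43926 - (-2181)*(-17471) = -43926 - 1*38104251 = -43926 - 38104251 = -38148177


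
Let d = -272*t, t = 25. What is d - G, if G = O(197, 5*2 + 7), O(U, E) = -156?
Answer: -6644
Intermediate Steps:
d = -6800 (d = -272*25 = -6800)
G = -156
d - G = -6800 - 1*(-156) = -6800 + 156 = -6644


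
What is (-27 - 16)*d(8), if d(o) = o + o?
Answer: -688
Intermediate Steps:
d(o) = 2*o
(-27 - 16)*d(8) = (-27 - 16)*(2*8) = -43*16 = -688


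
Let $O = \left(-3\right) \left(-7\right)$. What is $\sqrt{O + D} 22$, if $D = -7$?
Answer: $22 \sqrt{14} \approx 82.316$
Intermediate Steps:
$O = 21$
$\sqrt{O + D} 22 = \sqrt{21 - 7} \cdot 22 = \sqrt{14} \cdot 22 = 22 \sqrt{14}$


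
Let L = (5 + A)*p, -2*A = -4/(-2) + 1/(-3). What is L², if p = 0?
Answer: 0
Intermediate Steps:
A = -⅚ (A = -(-4/(-2) + 1/(-3))/2 = -(-4*(-½) + 1*(-⅓))/2 = -(2 - ⅓)/2 = -½*5/3 = -⅚ ≈ -0.83333)
L = 0 (L = (5 - ⅚)*0 = (25/6)*0 = 0)
L² = 0² = 0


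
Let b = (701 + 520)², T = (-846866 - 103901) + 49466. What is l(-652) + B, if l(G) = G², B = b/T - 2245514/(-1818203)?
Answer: 696637720437148703/1638748182103 ≈ 4.2510e+5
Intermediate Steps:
T = -901301 (T = -950767 + 49466 = -901301)
b = 1490841 (b = 1221² = 1490841)
B = -686767565009/1638748182103 (B = 1490841/(-901301) - 2245514/(-1818203) = 1490841*(-1/901301) - 2245514*(-1/1818203) = -1490841/901301 + 2245514/1818203 = -686767565009/1638748182103 ≈ -0.41908)
l(-652) + B = (-652)² - 686767565009/1638748182103 = 425104 - 686767565009/1638748182103 = 696637720437148703/1638748182103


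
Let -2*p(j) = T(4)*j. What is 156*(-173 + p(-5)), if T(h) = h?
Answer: -25428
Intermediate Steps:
p(j) = -2*j
156*(-173 + p(-5)) = 156*(-173 - 2*(-5)) = 156*(-173 + 10) = 156*(-163) = -25428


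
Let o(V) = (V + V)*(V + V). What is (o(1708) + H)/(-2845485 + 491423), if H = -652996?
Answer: -5508030/1177031 ≈ -4.6796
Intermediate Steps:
o(V) = 4*V² (o(V) = (2*V)*(2*V) = 4*V²)
(o(1708) + H)/(-2845485 + 491423) = (4*1708² - 652996)/(-2845485 + 491423) = (4*2917264 - 652996)/(-2354062) = (11669056 - 652996)*(-1/2354062) = 11016060*(-1/2354062) = -5508030/1177031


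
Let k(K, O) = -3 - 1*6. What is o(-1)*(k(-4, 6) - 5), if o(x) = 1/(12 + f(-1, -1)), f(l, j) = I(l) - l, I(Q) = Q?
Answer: -7/6 ≈ -1.1667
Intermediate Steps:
k(K, O) = -9 (k(K, O) = -3 - 6 = -9)
f(l, j) = 0 (f(l, j) = l - l = 0)
o(x) = 1/12 (o(x) = 1/(12 + 0) = 1/12)
o(-1)*(k(-4, 6) - 5) = (-9 - 5)/12 = (1/12)*(-14) = -7/6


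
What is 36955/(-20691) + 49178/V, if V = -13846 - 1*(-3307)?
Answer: -914237/141691 ≈ -6.4523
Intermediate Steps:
V = -10539 (V = -13846 + 3307 = -10539)
36955/(-20691) + 49178/V = 36955/(-20691) + 49178/(-10539) = 36955*(-1/20691) + 49178*(-1/10539) = -1945/1089 - 49178/10539 = -914237/141691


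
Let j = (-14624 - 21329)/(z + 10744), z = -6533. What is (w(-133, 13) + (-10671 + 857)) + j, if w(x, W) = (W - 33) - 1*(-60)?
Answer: -41194267/4211 ≈ -9782.5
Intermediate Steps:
w(x, W) = 27 + W (w(x, W) = (-33 + W) + 60 = 27 + W)
j = -35953/4211 (j = (-14624 - 21329)/(-6533 + 10744) = -35953/4211 ≈ -8.5379)
(w(-133, 13) + (-10671 + 857)) + j = ((27 + 13) + (-10671 + 857)) - 35953/4211 = (40 - 9814) - 35953/4211 = -9774 - 35953/4211 = -41194267/4211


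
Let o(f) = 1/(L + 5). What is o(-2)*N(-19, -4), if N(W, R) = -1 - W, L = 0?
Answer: 18/5 ≈ 3.6000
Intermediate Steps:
o(f) = ⅕ (o(f) = 1/(0 + 5) = 1/5 = ⅕)
o(-2)*N(-19, -4) = (-1 - 1*(-19))/5 = (-1 + 19)/5 = (⅕)*18 = 18/5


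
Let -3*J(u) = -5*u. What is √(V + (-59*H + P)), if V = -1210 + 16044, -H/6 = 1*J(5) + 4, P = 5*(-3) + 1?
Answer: √19186 ≈ 138.51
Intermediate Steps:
P = -14 (P = -15 + 1 = -14)
J(u) = 5*u/3 (J(u) = -(-5)*u/3 = 5*u/3)
H = -74 (H = -6*(1*((5/3)*5) + 4) = -6*(1*(25/3) + 4) = -6*(25/3 + 4) = -6*37/3 = -74)
V = 14834
√(V + (-59*H + P)) = √(14834 + (-59*(-74) - 14)) = √(14834 + (4366 - 14)) = √(14834 + 4352) = √19186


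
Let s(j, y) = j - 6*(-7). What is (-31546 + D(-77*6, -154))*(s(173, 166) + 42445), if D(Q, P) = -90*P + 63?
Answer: -751797180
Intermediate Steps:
D(Q, P) = 63 - 90*P
s(j, y) = 42 + j (s(j, y) = j + 42 = 42 + j)
(-31546 + D(-77*6, -154))*(s(173, 166) + 42445) = (-31546 + (63 - 90*(-154)))*((42 + 173) + 42445) = (-31546 + (63 + 13860))*(215 + 42445) = (-31546 + 13923)*42660 = -17623*42660 = -751797180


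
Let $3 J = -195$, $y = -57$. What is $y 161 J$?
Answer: $596505$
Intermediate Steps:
$J = -65$ ($J = \frac{1}{3} \left(-195\right) = -65$)
$y 161 J = \left(-57\right) 161 \left(-65\right) = \left(-9177\right) \left(-65\right) = 596505$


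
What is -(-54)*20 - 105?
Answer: 975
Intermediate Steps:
-(-54)*20 - 105 = -54*(-20) - 105 = 1080 - 105 = 975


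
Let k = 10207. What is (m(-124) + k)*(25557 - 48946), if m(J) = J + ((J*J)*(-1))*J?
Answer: -44829860023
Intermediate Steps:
m(J) = J - J³ (m(J) = J + (J²*(-1))*J = J + (-J²)*J = J - J³)
(m(-124) + k)*(25557 - 48946) = ((-124 - 1*(-124)³) + 10207)*(25557 - 48946) = ((-124 - 1*(-1906624)) + 10207)*(-23389) = ((-124 + 1906624) + 10207)*(-23389) = (1906500 + 10207)*(-23389) = 1916707*(-23389) = -44829860023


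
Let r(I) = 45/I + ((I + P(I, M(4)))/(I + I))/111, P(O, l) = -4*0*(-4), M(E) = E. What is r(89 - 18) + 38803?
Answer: 611622947/15762 ≈ 38804.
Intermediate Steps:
P(O, l) = 0 (P(O, l) = 0*(-4) = 0)
r(I) = 1/222 + 45/I (r(I) = 45/I + ((I + 0)/(I + I))/111 = 45/I + (I/((2*I)))*(1/111) = 45/I + (I*(1/(2*I)))*(1/111) = 45/I + (½)*(1/111) = 45/I + 1/222 = 1/222 + 45/I)
r(89 - 18) + 38803 = (9990 + (89 - 18))/(222*(89 - 18)) + 38803 = (1/222)*(9990 + 71)/71 + 38803 = (1/222)*(1/71)*10061 + 38803 = 10061/15762 + 38803 = 611622947/15762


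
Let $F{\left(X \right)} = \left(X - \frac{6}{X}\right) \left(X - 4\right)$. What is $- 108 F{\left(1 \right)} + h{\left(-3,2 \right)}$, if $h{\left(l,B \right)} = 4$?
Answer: $-1616$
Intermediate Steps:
$F{\left(X \right)} = \left(-4 + X\right) \left(X - \frac{6}{X}\right)$ ($F{\left(X \right)} = \left(X - \frac{6}{X}\right) \left(-4 + X\right) = \left(-4 + X\right) \left(X - \frac{6}{X}\right)$)
$- 108 F{\left(1 \right)} + h{\left(-3,2 \right)} = - 108 \left(-6 + 1^{2} - 4 + \frac{24}{1}\right) + 4 = - 108 \left(-6 + 1 - 4 + 24 \cdot 1\right) + 4 = - 108 \left(-6 + 1 - 4 + 24\right) + 4 = \left(-108\right) 15 + 4 = -1620 + 4 = -1616$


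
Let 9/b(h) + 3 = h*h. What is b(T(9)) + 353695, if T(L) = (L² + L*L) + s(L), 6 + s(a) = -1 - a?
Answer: 7538301544/21313 ≈ 3.5370e+5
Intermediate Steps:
s(a) = -7 - a (s(a) = -6 + (-1 - a) = -7 - a)
T(L) = -7 - L + 2*L² (T(L) = (L² + L*L) + (-7 - L) = (L² + L²) + (-7 - L) = 2*L² + (-7 - L) = -7 - L + 2*L²)
b(h) = 9/(-3 + h²) (b(h) = 9/(-3 + h*h) = 9/(-3 + h²))
b(T(9)) + 353695 = 9/(-3 + (-7 - 1*9 + 2*9²)²) + 353695 = 9/(-3 + (-7 - 9 + 2*81)²) + 353695 = 9/(-3 + (-7 - 9 + 162)²) + 353695 = 9/(-3 + 146²) + 353695 = 9/(-3 + 21316) + 353695 = 9/21313 + 353695 = 7538301544/21313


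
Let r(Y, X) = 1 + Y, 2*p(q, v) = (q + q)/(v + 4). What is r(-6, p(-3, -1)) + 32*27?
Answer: 859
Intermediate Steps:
p(q, v) = q/(4 + v) (p(q, v) = ((q + q)/(v + 4))/2 = ((2*q)/(4 + v))/2 = (2*q/(4 + v))/2 = q/(4 + v))
r(-6, p(-3, -1)) + 32*27 = (1 - 6) + 32*27 = -5 + 864 = 859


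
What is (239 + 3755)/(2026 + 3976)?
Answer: 1997/3001 ≈ 0.66545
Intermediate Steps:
(239 + 3755)/(2026 + 3976) = 3994/6002 = 3994*(1/6002) = 1997/3001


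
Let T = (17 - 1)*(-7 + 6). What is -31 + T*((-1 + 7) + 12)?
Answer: -319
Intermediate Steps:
T = -16 (T = 16*(-1) = -16)
-31 + T*((-1 + 7) + 12) = -31 - 16*((-1 + 7) + 12) = -31 - 16*(6 + 12) = -31 - 16*18 = -31 - 288 = -319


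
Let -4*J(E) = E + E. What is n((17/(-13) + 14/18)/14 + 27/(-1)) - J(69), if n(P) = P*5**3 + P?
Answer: -87679/26 ≈ -3372.3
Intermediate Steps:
J(E) = -E/2 (J(E) = -(E + E)/4 = -E/2)
n(P) = 126*P (n(P) = P*125 + P = 125*P + P = 126*P)
n((17/(-13) + 14/18)/14 + 27/(-1)) - J(69) = 126*((17/(-13) + 14/18)/14 + 27/(-1)) - (-1)*69/2 = 126*((17*(-1/13) + 14*(1/18))*(1/14) + 27*(-1)) - 1*(-69/2) = 126*((-17/13 + 7/9)*(1/14) - 27) + 69/2 = 126*(-62/117*1/14 - 27) + 69/2 = 126*(-31/819 - 27) + 69/2 = 126*(-22144/819) + 69/2 = -44288/13 + 69/2 = -87679/26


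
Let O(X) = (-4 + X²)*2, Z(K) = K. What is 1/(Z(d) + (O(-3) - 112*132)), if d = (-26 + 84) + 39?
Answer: -1/14677 ≈ -6.8134e-5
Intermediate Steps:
d = 97 (d = 58 + 39 = 97)
O(X) = -8 + 2*X²
1/(Z(d) + (O(-3) - 112*132)) = 1/(97 + ((-8 + 2*(-3)²) - 112*132)) = 1/(97 + ((-8 + 2*9) - 14784)) = 1/(97 + ((-8 + 18) - 14784)) = 1/(97 + (10 - 14784)) = 1/(97 - 14774) = 1/(-14677) = -1/14677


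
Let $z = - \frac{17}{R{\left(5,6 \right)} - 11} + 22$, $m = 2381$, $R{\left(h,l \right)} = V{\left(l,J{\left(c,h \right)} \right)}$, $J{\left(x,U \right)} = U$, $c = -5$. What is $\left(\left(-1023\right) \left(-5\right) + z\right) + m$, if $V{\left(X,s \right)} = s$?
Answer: $\frac{45125}{6} \approx 7520.8$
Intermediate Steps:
$R{\left(h,l \right)} = h$
$z = \frac{149}{6}$ ($z = - \frac{17}{5 - 11} + 22 = - \frac{17}{-6} + 22 = \left(-17\right) \left(- \frac{1}{6}\right) + 22 = \frac{17}{6} + 22 = \frac{149}{6} \approx 24.833$)
$\left(\left(-1023\right) \left(-5\right) + z\right) + m = \left(\left(-1023\right) \left(-5\right) + \frac{149}{6}\right) + 2381 = \left(5115 + \frac{149}{6}\right) + 2381 = \frac{30839}{6} + 2381 = \frac{45125}{6}$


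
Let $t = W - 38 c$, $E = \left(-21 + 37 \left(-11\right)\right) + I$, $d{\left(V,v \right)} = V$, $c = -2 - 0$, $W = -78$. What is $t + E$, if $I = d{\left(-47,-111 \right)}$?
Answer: $-477$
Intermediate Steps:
$c = -2$ ($c = -2 + 0 = -2$)
$I = -47$
$E = -475$ ($E = \left(-21 + 37 \left(-11\right)\right) - 47 = \left(-21 - 407\right) - 47 = -428 - 47 = -475$)
$t = -2$ ($t = -78 - -76 = -78 + 76 = -2$)
$t + E = -2 - 475 = -477$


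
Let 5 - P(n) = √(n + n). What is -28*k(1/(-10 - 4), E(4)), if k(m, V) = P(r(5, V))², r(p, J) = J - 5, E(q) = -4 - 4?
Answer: 28 + 280*I*√26 ≈ 28.0 + 1427.7*I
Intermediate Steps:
E(q) = -8
r(p, J) = -5 + J
P(n) = 5 - √2*√n (P(n) = 5 - √(n + n) = 5 - √(2*n) = 5 - √2*√n)
k(m, V) = (5 - √2*√(-5 + V))²
-28*k(1/(-10 - 4), E(4)) = -28*(-5 + √2*√(-5 - 8))² = -28*(-5 + √2*√(-13))² = -28*(-5 + √2*(I*√13))² = -28*(-5 + I*√26)²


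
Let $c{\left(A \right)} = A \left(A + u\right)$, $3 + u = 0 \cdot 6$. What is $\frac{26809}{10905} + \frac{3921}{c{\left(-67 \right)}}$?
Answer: $\frac{33698543}{10228890} \approx 3.2944$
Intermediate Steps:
$u = -3$ ($u = -3 + 0 \cdot 6 = -3 + 0 = -3$)
$c{\left(A \right)} = A \left(-3 + A\right)$ ($c{\left(A \right)} = A \left(A - 3\right) = A \left(-3 + A\right)$)
$\frac{26809}{10905} + \frac{3921}{c{\left(-67 \right)}} = \frac{26809}{10905} + \frac{3921}{\left(-67\right) \left(-3 - 67\right)} = 26809 \cdot \frac{1}{10905} + \frac{3921}{\left(-67\right) \left(-70\right)} = \frac{26809}{10905} + \frac{3921}{4690} = \frac{33698543}{10228890}$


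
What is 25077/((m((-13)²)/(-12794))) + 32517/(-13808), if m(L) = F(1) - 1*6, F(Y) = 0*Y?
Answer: 738348565067/13808 ≈ 5.3473e+7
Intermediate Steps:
F(Y) = 0
m(L) = -6 (m(L) = 0 - 1*6 = 0 - 6 = -6)
25077/((m((-13)²)/(-12794))) + 32517/(-13808) = 25077/((-6/(-12794))) + 32517/(-13808) = 25077/((-6*(-1/12794))) + 32517*(-1/13808) = 25077/(3/6397) - 32517/13808 = 25077*(6397/3) - 32517/13808 = 53472523 - 32517/13808 = 738348565067/13808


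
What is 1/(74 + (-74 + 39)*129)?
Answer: -1/4441 ≈ -0.00022517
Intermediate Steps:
1/(74 + (-74 + 39)*129) = 1/(74 - 35*129) = 1/(74 - 4515) = 1/(-4441) = -1/4441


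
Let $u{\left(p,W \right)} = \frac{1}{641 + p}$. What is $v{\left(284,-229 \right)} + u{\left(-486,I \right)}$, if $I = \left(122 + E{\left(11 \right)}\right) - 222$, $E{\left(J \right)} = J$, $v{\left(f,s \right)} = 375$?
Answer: $\frac{58126}{155} \approx 375.01$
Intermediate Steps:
$I = -89$ ($I = \left(122 + 11\right) - 222 = 133 - 222 = -89$)
$v{\left(284,-229 \right)} + u{\left(-486,I \right)} = 375 + \frac{1}{641 - 486} = 375 + \frac{1}{155} = \frac{58126}{155}$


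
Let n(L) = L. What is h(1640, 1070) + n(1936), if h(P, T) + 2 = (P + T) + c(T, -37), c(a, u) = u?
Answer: 4607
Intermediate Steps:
h(P, T) = -39 + P + T (h(P, T) = -2 + ((P + T) - 37) = -2 + (-37 + P + T) = -39 + P + T)
h(1640, 1070) + n(1936) = (-39 + 1640 + 1070) + 1936 = 2671 + 1936 = 4607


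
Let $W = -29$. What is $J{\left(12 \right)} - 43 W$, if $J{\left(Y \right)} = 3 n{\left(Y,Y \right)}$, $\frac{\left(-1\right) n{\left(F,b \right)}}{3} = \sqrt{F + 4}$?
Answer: $1211$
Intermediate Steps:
$n{\left(F,b \right)} = - 3 \sqrt{4 + F}$ ($n{\left(F,b \right)} = - 3 \sqrt{F + 4} = - 3 \sqrt{4 + F}$)
$J{\left(Y \right)} = - 9 \sqrt{4 + Y}$ ($J{\left(Y \right)} = 3 \left(- 3 \sqrt{4 + Y}\right) = - 9 \sqrt{4 + Y}$)
$J{\left(12 \right)} - 43 W = - 9 \sqrt{4 + 12} - -1247 = - 9 \sqrt{16} + 1247 = \left(-9\right) 4 + 1247 = -36 + 1247 = 1211$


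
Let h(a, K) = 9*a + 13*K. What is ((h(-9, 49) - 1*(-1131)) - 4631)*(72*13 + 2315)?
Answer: -9570944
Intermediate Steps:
((h(-9, 49) - 1*(-1131)) - 4631)*(72*13 + 2315) = (((9*(-9) + 13*49) - 1*(-1131)) - 4631)*(72*13 + 2315) = (((-81 + 637) + 1131) - 4631)*(936 + 2315) = ((556 + 1131) - 4631)*3251 = (1687 - 4631)*3251 = -2944*3251 = -9570944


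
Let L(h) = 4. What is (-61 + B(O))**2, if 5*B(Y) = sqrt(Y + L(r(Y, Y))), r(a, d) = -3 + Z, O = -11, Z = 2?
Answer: (305 - I*sqrt(7))**2/25 ≈ 3720.7 - 64.556*I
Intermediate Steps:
r(a, d) = -1 (r(a, d) = -3 + 2 = -1)
B(Y) = sqrt(4 + Y)/5 (B(Y) = sqrt(Y + 4)/5 = sqrt(4 + Y)/5)
(-61 + B(O))**2 = (-61 + sqrt(4 - 11)/5)**2 = (-61 + sqrt(-7)/5)**2 = (-61 + (I*sqrt(7))/5)**2 = (-61 + I*sqrt(7)/5)**2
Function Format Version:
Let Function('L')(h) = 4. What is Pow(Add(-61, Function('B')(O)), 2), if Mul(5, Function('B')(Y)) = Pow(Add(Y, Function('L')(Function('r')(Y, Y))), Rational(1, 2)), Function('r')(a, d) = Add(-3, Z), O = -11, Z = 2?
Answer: Mul(Rational(1, 25), Pow(Add(305, Mul(-1, I, Pow(7, Rational(1, 2)))), 2)) ≈ Add(3720.7, Mul(-64.556, I))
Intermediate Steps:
Function('r')(a, d) = -1 (Function('r')(a, d) = Add(-3, 2) = -1)
Function('B')(Y) = Mul(Rational(1, 5), Pow(Add(4, Y), Rational(1, 2))) (Function('B')(Y) = Mul(Rational(1, 5), Pow(Add(Y, 4), Rational(1, 2))) = Mul(Rational(1, 5), Pow(Add(4, Y), Rational(1, 2))))
Pow(Add(-61, Function('B')(O)), 2) = Pow(Add(-61, Mul(Rational(1, 5), Pow(Add(4, -11), Rational(1, 2)))), 2) = Pow(Add(-61, Mul(Rational(1, 5), Pow(-7, Rational(1, 2)))), 2) = Pow(Add(-61, Mul(Rational(1, 5), Mul(I, Pow(7, Rational(1, 2))))), 2) = Pow(Add(-61, Mul(Rational(1, 5), I, Pow(7, Rational(1, 2)))), 2)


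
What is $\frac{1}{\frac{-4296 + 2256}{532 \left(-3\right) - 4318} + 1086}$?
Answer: $\frac{2957}{3212322} \approx 0.00092052$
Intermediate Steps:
$\frac{1}{\frac{-4296 + 2256}{532 \left(-3\right) - 4318} + 1086} = \frac{1}{- \frac{2040}{-1596 - 4318} + 1086} = \frac{1}{- \frac{2040}{-5914} + 1086} = \frac{1}{\left(-2040\right) \left(- \frac{1}{5914}\right) + 1086} = \frac{1}{\frac{1020}{2957} + 1086} = \frac{1}{\frac{3212322}{2957}} = \frac{2957}{3212322}$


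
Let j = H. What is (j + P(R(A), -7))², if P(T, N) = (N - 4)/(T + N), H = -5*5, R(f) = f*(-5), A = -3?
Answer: 44521/64 ≈ 695.64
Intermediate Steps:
R(f) = -5*f
H = -25
j = -25
P(T, N) = (-4 + N)/(N + T)
(j + P(R(A), -7))² = (-25 + (-4 - 7)/(-7 - 5*(-3)))² = (-25 - 11/(-7 + 15))² = (-25 - 11/8)² = (-211/8)² = 44521/64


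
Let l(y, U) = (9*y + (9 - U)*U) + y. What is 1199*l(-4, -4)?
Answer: -110308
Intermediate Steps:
l(y, U) = 10*y + U*(9 - U) (l(y, U) = (9*y + U*(9 - U)) + y = 10*y + U*(9 - U))
1199*l(-4, -4) = 1199*(-1*(-4)**2 + 9*(-4) + 10*(-4)) = 1199*(-1*16 - 36 - 40) = 1199*(-16 - 36 - 40) = 1199*(-92) = -110308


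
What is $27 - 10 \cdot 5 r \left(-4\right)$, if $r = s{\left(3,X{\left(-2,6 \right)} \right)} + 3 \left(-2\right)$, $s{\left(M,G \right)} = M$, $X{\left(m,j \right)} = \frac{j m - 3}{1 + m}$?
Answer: $-573$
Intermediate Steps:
$X{\left(m,j \right)} = \frac{-3 + j m}{1 + m}$
$r = -3$ ($r = 3 + 3 \left(-2\right) = 3 - 6 = -3$)
$27 - 10 \cdot 5 r \left(-4\right) = 27 - 10 \cdot 5 \left(-3\right) \left(-4\right) = 27 - 10 \left(\left(-15\right) \left(-4\right)\right) = 27 - 600 = -573$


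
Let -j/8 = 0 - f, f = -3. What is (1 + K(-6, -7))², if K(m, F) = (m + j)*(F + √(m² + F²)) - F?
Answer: 124024 - 13080*√85 ≈ 3432.4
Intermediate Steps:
j = -24 (j = -8*(0 - 1*(-3)) = -8*(0 + 3) = -8*3 = -24)
K(m, F) = -F + (-24 + m)*(F + √(F² + m²)) (K(m, F) = (m - 24)*(F + √(m² + F²)) - F = (-24 + m)*(F + √(F² + m²)) - F = -F + (-24 + m)*(F + √(F² + m²)))
(1 + K(-6, -7))² = (1 + (-25*(-7) - 24*√((-7)² + (-6)²) - 7*(-6) - 6*√((-7)² + (-6)²)))² = (1 + (175 - 24*√(49 + 36) + 42 - 6*√(49 + 36)))² = (1 + (175 - 24*√85 + 42 - 6*√85))² = (1 + (217 - 30*√85))² = (218 - 30*√85)²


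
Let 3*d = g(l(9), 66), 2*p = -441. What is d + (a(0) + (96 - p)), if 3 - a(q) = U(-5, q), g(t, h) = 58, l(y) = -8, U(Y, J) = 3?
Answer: 2015/6 ≈ 335.83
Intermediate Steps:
p = -441/2 (p = (1/2)*(-441) = -441/2 ≈ -220.50)
a(q) = 0 (a(q) = 3 - 1*3 = 3 - 3 = 0)
d = 58/3 (d = (1/3)*58 = 58/3 ≈ 19.333)
d + (a(0) + (96 - p)) = 58/3 + (0 + (96 - 1*(-441/2))) = 58/3 + (0 + (96 + 441/2)) = 58/3 + (0 + 633/2) = 58/3 + 633/2 = 2015/6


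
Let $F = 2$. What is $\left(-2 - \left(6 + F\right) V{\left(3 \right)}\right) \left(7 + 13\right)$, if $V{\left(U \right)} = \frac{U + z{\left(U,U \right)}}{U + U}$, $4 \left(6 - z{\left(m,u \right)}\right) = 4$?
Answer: $- \frac{760}{3} \approx -253.33$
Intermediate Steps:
$z{\left(m,u \right)} = 5$ ($z{\left(m,u \right)} = 6 - 1 = 5$)
$V{\left(U \right)} = \frac{5 + U}{2 U}$ ($V{\left(U \right)} = \frac{U + 5}{U + U} = \frac{5 + U}{2 U}$)
$\left(-2 - \left(6 + F\right) V{\left(3 \right)}\right) \left(7 + 13\right) = \left(-2 - \left(6 + 2\right) \frac{5 + 3}{2 \cdot 3}\right) \left(7 + 13\right) = \left(-2 - 8 \cdot \frac{1}{2} \cdot \frac{1}{3} \cdot 8\right) 20 = \left(-2 - 8 \cdot \frac{4}{3}\right) 20 = \left(-2 - \frac{32}{3}\right) 20 = \left(- \frac{38}{3}\right) 20 = - \frac{760}{3}$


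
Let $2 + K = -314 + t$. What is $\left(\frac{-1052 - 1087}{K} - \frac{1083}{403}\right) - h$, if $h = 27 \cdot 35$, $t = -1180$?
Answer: $- \frac{570487311}{602888} \approx -946.26$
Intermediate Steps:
$h = 945$
$K = -1496$ ($K = -2 - 1494 = -1496$)
$\left(\frac{-1052 - 1087}{K} - \frac{1083}{403}\right) - h = \left(\frac{-1052 - 1087}{-1496} - \frac{1083}{403}\right) - 945 = \left(\left(-1052 - 1087\right) \left(- \frac{1}{1496}\right) - \frac{1083}{403}\right) - 945 = \left(\left(-2139\right) \left(- \frac{1}{1496}\right) - \frac{1083}{403}\right) - 945 = \left(\frac{2139}{1496} - \frac{1083}{403}\right) - 945 = - \frac{758151}{602888} - 945 = - \frac{570487311}{602888}$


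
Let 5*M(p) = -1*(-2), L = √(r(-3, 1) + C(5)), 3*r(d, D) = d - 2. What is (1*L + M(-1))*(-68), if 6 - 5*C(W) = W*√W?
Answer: -136/5 - 68*I*√(105 + 225*√5)/15 ≈ -27.2 - 111.79*I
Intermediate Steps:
r(d, D) = -⅔ + d/3 (r(d, D) = (d - 2)/3 = (-2 + d)/3 = -⅔ + d/3)
C(W) = 6/5 - W^(3/2)/5 (C(W) = 6/5 - W*√W/5 = 6/5 - W^(3/2)/5)
L = √(-7/15 - √5) (L = √((-⅔ + (⅓)*(-3)) + (6/5 - √5)) = √((-⅔ - 1) + (6/5 - √5)) = √(-5/3 + (6/5 - √5)) = √(-7/15 - √5) ≈ 1.644*I)
M(p) = ⅖ (M(p) = (-1*(-2))/5 = (⅕)*2 = ⅖)
(1*L + M(-1))*(-68) = (1*(√(-105 - 225*√5)/15) + ⅖)*(-68) = (√(-105 - 225*√5)/15 + ⅖)*(-68) = (⅖ + √(-105 - 225*√5)/15)*(-68) = -136/5 - 68*√(-105 - 225*√5)/15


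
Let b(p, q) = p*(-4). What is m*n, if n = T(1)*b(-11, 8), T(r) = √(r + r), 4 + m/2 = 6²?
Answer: 2816*√2 ≈ 3982.4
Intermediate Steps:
b(p, q) = -4*p
m = 64 (m = -8 + 2*6² = -8 + 2*36 = -8 + 72 = 64)
T(r) = √2*√r (T(r) = √(2*r) = √2*√r)
n = 44*√2 (n = (√2*√1)*(-4*(-11)) = (√2*1)*44 = √2*44 = 44*√2 ≈ 62.225)
m*n = 64*(44*√2) = 2816*√2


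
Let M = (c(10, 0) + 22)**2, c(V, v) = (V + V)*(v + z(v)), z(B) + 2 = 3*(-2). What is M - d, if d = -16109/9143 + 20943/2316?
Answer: 134368702289/7058396 ≈ 19037.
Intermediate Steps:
d = 51391135/7058396 (d = -16109*1/9143 + 20943*(1/2316) = -16109/9143 + 6981/772 = 51391135/7058396 ≈ 7.2809)
z(B) = -8 (z(B) = -2 + 3*(-2) = -2 - 6 = -8)
c(V, v) = 2*V*(-8 + v) (c(V, v) = (V + V)*(v - 8) = (2*V)*(-8 + v) = 2*V*(-8 + v))
M = 19044 (M = (2*10*(-8 + 0) + 22)**2 = (2*10*(-8) + 22)**2 = (-160 + 22)**2 = (-138)**2 = 19044)
M - d = 19044 - 1*51391135/7058396 = 19044 - 51391135/7058396 = 134368702289/7058396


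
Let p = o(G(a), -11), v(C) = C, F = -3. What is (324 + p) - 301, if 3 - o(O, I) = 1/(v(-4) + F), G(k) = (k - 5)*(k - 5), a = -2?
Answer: 183/7 ≈ 26.143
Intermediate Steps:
G(k) = (-5 + k)**2 (G(k) = (-5 + k)*(-5 + k) = (-5 + k)**2)
o(O, I) = 22/7 (o(O, I) = 3 - 1/(-4 - 3) = 3 - 1/(-7) = 3 - 1*(-1/7) = 3 + 1/7 = 22/7)
p = 22/7 ≈ 3.1429
(324 + p) - 301 = (324 + 22/7) - 301 = 2290/7 - 301 = 183/7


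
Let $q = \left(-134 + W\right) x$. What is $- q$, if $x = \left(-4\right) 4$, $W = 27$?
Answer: $-1712$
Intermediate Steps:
$x = -16$
$q = 1712$ ($q = \left(-134 + 27\right) \left(-16\right) = \left(-107\right) \left(-16\right) = 1712$)
$- q = \left(-1\right) 1712 = -1712$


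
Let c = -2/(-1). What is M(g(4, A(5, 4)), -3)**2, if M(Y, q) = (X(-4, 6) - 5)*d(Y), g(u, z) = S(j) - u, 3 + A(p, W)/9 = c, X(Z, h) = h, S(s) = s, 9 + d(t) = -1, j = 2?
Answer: 100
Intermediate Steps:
d(t) = -10 (d(t) = -9 - 1 = -10)
c = 2 (c = -2*(-1) = 2)
A(p, W) = -9 (A(p, W) = -27 + 9*2 = -27 + 18 = -9)
g(u, z) = 2 - u
M(Y, q) = -10 (M(Y, q) = (6 - 5)*(-10) = 1*(-10) = -10)
M(g(4, A(5, 4)), -3)**2 = (-10)**2 = 100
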